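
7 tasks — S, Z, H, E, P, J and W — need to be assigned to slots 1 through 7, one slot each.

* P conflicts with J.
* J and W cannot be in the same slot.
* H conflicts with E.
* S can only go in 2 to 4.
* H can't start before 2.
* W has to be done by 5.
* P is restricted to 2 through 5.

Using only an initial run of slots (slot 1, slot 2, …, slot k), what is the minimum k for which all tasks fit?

2

S can't be placed before 2, so the schedule must run through at least slot 2.
2 works (last occupied slot: 2): for example J=1; S=2; Z=1; P=2; H=2; E=1; W=2.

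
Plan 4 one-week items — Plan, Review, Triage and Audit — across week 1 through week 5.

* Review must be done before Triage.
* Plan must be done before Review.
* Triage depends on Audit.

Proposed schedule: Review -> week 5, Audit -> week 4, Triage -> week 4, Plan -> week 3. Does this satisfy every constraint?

Review must be done before Triage — violated.
Triage depends on Audit — violated.
Plan must be done before Review — holds.

No. Review must be done before Triage is not satisfied.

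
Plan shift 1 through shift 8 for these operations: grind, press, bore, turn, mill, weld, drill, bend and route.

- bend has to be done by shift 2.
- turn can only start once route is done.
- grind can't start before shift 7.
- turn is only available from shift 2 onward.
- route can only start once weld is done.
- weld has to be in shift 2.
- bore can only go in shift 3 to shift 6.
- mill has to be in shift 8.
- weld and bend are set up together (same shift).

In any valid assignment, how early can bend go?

Bend must be in the same shift as weld, which can't be before shift 2, so bend is at least shift 2; bend's own window allows nothing later than shift 2.
bend at shift 2 is achievable: turn=shift 4; bend=shift 2; mill=shift 8; grind=shift 7; press=shift 1; drill=shift 1; bore=shift 3; route=shift 3; weld=shift 2.

shift 2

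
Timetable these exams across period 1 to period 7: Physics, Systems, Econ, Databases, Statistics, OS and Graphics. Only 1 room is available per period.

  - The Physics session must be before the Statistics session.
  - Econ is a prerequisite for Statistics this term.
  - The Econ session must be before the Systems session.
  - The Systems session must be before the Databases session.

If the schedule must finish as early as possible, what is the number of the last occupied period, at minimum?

The precedence chain requires at least 3 distinct periods.
With at most 1 per period and 7 exams, at least 7 periods are needed.
7 works (last occupied period: period 7): for example Econ=period 1, Graphics=period 7, OS=period 6, Statistics=period 4, Systems=period 2, Physics=period 3, Databases=period 5.

7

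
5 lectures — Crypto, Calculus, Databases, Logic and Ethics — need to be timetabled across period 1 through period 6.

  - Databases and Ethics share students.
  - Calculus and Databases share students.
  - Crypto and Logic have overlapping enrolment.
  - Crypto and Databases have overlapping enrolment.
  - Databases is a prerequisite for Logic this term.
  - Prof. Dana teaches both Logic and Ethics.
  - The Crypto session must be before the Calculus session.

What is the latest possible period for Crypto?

Downstream work caps Crypto at period 5.
Crypto at period 5 is achievable: Logic -> period 2, Ethics -> period 3, Crypto -> period 5, Databases -> period 1, Calculus -> period 6.

period 5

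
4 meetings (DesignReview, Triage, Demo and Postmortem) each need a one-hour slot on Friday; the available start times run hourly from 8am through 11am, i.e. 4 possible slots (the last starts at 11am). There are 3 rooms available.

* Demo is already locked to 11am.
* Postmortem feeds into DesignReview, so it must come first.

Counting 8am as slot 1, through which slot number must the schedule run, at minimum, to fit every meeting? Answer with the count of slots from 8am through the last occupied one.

4 slots

The precedence chain requires at least 2 distinct slots.
With at most 3 per slot and 4 meetings, at least 2 slots are needed.
Demo can't be placed before 11am — that is slot 4 counting from 8am — so the schedule must run through at least 4 slots.
4 works (last occupied slot: 11am): for example Triage in 8am, Postmortem in 8am, DesignReview in 9am, Demo in 11am.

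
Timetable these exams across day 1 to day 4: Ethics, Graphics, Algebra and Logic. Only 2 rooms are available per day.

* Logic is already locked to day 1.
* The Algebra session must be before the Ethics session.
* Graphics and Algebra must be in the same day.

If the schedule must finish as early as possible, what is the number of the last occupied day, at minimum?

The precedence chain requires at least 2 distinct days.
With at most 2 per day and 4 exams, at least 2 days are needed.
Could 2 days be enough, i.e. nothing placed later than day 2? No: Logic's window within 2 days is {day 1}; Ethics must come after Algebra (at day 1 or later) → {day 2}; Algebra must come before Ethics (at day 2 or earlier) → {day 1}; Graphics must be in the same day as Algebra (in {day 1}) → {day 1}; that puts Graphics, Algebra and Logic all in day 1 — more than 2 per day.
So 2 days is not enough.
3 works (last occupied day: day 3): for example Graphics in day 2; Logic in day 1; Algebra in day 2; Ethics in day 3.

3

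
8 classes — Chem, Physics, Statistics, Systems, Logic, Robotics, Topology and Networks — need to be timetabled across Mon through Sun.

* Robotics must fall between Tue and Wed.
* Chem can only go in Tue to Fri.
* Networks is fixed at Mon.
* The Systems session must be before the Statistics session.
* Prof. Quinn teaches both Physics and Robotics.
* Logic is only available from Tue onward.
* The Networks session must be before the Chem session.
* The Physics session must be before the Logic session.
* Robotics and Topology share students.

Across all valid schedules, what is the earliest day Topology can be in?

Topology at Mon is achievable: Topology in Mon, Robotics in Tue, Logic in Tue, Chem in Tue, Statistics in Tue, Physics in Mon, Systems in Mon, Networks in Mon.

Mon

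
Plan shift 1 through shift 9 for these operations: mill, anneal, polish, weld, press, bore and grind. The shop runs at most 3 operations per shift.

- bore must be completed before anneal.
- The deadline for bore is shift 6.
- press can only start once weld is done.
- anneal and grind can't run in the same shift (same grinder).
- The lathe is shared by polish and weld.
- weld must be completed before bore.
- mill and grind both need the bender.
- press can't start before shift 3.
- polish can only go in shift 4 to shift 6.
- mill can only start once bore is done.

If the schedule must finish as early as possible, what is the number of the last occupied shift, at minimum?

shift 4

The precedence chain requires at least 3 distinct shifts.
With at most 3 per shift and 7 operations, at least 3 shifts are needed.
polish can't be placed before shift 4, so the schedule must run through at least shift 4.
4 works (last occupied shift: shift 4): for example grind in shift 1; bore in shift 2; press in shift 3; weld in shift 1; mill in shift 3; anneal in shift 3; polish in shift 4.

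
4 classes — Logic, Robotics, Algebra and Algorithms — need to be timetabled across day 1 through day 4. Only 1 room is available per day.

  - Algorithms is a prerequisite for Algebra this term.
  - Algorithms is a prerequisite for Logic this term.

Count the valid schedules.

Splitting on Logic: it can be day 2 (2), day 3 (3), day 4 (3). Listing each branch's schedules as (Robotics, Algebra, Algorithms) by day number:
Logic=day 2: (3,4,1) (4,3,1) — 2.
Logic=day 3: (1,4,2) (2,4,1) (4,2,1) — 3.
Logic=day 4: (1,3,2) (2,3,1) (3,2,1) — 3.
Summing: 2 + 3 + 3 = 8.

8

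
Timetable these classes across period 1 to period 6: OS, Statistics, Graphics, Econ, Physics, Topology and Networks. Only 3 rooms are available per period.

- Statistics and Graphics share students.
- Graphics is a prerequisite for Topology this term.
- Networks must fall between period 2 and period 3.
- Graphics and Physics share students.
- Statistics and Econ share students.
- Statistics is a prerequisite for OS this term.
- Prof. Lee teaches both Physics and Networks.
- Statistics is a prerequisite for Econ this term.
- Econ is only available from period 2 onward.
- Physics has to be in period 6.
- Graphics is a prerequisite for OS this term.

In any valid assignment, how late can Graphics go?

Downstream work caps Graphics at period 5.
Graphics at period 5 is achievable: Econ -> period 2; Topology -> period 6; Graphics -> period 5; Physics -> period 6; OS -> period 6; Networks -> period 2; Statistics -> period 1.

period 5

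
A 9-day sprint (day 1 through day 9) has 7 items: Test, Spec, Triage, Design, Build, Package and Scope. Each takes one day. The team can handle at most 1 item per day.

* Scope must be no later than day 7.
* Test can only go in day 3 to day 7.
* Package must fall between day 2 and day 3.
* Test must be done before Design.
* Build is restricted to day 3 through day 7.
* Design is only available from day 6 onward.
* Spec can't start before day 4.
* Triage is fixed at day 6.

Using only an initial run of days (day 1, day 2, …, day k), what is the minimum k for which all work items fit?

The precedence chain requires at least 2 distinct days.
With at most 1 per day and 7 work items, at least 7 days are needed.
Triage can't be placed before day 6, so the schedule must run through at least day 6.
7 works (last occupied day: day 7): for example Design -> day 7, Test -> day 3, Scope -> day 1, Build -> day 5, Package -> day 2, Spec -> day 4, Triage -> day 6.

7 days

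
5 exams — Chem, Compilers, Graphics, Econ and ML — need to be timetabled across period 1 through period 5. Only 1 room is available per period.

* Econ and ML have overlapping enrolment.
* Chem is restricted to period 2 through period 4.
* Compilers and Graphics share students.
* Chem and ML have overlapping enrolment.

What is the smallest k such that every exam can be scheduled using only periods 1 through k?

5

With at most 1 per period and 5 exams, at least 5 periods are needed.
Chem can't be placed before period 2, so the schedule must run through at least period 2.
5 works (last occupied period: period 5): for example Econ -> period 4, Compilers -> period 1, Graphics -> period 3, ML -> period 5, Chem -> period 2.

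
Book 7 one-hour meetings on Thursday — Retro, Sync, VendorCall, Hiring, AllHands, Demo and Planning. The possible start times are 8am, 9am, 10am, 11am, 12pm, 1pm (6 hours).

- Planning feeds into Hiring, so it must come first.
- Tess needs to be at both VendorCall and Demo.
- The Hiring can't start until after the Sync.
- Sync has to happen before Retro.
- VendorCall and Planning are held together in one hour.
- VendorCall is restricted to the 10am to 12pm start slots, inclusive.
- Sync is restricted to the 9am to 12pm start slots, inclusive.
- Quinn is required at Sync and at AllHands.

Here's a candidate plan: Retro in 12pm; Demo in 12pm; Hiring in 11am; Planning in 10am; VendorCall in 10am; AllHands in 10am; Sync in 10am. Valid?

No. Quinn is required at Sync and at AllHands is not satisfied.

VendorCall is restricted to the 10am to 12pm start slots, inclusive — holds.
VendorCall and Planning are held together in one hour — holds.
Sync is restricted to the 9am to 12pm start slots, inclusive — holds.
Sync has to happen before Retro — holds.
Tess needs to be at both VendorCall and Demo — holds.
Planning feeds into Hiring, so it must come first — holds.
The Hiring can't start until after the Sync — holds.
Quinn is required at Sync and at AllHands — violated.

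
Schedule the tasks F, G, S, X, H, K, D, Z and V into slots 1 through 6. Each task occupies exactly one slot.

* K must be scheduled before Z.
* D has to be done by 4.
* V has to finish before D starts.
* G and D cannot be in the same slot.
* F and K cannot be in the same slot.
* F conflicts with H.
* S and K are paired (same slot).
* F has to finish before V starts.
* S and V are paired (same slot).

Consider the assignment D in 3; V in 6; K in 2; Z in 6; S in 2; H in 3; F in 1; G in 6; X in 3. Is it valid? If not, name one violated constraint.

V has to finish before D starts — violated.
S and V are paired (same slot) — violated.
S and K are paired (same slot) — holds.
F conflicts with H — holds.
F and K cannot be in the same slot — holds.
G and D cannot be in the same slot — holds.
F has to finish before V starts — holds.
K must be scheduled before Z — holds.
D has to be done by 4 — holds.

No. S and V are paired (same slot) is not satisfied.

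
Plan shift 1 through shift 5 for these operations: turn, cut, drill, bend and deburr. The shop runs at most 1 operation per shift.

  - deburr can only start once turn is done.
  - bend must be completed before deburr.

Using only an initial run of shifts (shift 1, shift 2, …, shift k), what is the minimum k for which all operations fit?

5 shifts

The precedence chain requires at least 2 distinct shifts.
With at most 1 per shift and 5 operations, at least 5 shifts are needed.
5 works (last occupied shift: shift 5): for example cut -> shift 4; turn -> shift 1; bend -> shift 2; deburr -> shift 3; drill -> shift 5.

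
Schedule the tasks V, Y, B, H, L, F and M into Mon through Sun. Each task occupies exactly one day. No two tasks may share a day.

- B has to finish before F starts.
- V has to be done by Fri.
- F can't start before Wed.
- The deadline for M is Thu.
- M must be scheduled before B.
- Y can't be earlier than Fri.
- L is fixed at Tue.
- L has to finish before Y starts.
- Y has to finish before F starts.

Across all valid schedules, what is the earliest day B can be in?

Precedence pushes B to at least Tue; downstream work caps B at Sat.
B at Wed is achievable: L=Tue; Y=Fri; F=Sat; V=Thu; B=Wed; H=Sun; M=Mon.
Nothing earlier works — the capacity limit rule out every day before Wed.

Wed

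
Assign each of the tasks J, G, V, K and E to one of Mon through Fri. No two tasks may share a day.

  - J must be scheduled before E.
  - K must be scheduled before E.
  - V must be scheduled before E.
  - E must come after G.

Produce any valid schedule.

V=Wed, J=Mon, E=Fri, K=Thu, G=Tue

Checking: J(Mon) before E(Fri); V(Wed) before E(Fri); K(Thu) before E(Fri); G(Tue) before E(Fri); max 1 per day (cap 1).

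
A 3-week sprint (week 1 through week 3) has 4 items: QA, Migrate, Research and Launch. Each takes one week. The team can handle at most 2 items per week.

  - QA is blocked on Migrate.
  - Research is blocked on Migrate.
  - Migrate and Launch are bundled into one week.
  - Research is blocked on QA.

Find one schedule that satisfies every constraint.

Research=week 3, Migrate=week 1, QA=week 2, Launch=week 1

Checking: QA(week 2) before Research(week 3); Migrate(week 1) before Research(week 3); Migrate(week 1) before QA(week 2); Migrate = Launch = week 1; max 2 per week (cap 2).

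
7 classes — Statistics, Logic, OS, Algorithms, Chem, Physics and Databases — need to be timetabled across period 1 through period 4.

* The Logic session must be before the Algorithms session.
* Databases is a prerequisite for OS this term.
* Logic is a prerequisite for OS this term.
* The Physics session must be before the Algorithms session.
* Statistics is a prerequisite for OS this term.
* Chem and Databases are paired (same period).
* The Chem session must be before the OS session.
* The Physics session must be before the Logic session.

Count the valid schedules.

44

Splitting on Statistics: it can be period 1 (16), period 2 (16), period 3 (12). Listing each branch's schedules as (Logic, OS, Algorithms, Chem, Physics, Databases) by period number:
Statistics=period 1: (2,3,3,1,1,1) (2,3,3,2,1,2) (2,3,4,1,1,1) (2,3,4,2,1,2) (2,4,3,1,1,1) (2,4,3,2,1,2) (2,4,3,3,1,3) (2,4,4,1,1,1) (2,4,4,2,1,2) (2,4,4,3,1,3) (3,4,4,1,1,1) (3,4,4,1,2,1) (3,4,4,2,1,2) (3,4,4,2,2,2) (3,4,4,3,1,3) (3,4,4,3,2,3) — 16.
Statistics=period 2: (2,3,3,1,1,1) (2,3,3,2,1,2) (2,3,4,1,1,1) (2,3,4,2,1,2) (2,4,3,1,1,1) (2,4,3,2,1,2) (2,4,3,3,1,3) (2,4,4,1,1,1) (2,4,4,2,1,2) (2,4,4,3,1,3) (3,4,4,1,1,1) (3,4,4,1,2,1) (3,4,4,2,1,2) (3,4,4,2,2,2) (3,4,4,3,1,3) (3,4,4,3,2,3) — 16.
Statistics=period 3: (2,4,3,1,1,1) (2,4,3,2,1,2) (2,4,3,3,1,3) (2,4,4,1,1,1) (2,4,4,2,1,2) (2,4,4,3,1,3) (3,4,4,1,1,1) (3,4,4,1,2,1) (3,4,4,2,1,2) (3,4,4,2,2,2) (3,4,4,3,1,3) (3,4,4,3,2,3) — 12.
Summing: 16 + 16 + 12 = 44.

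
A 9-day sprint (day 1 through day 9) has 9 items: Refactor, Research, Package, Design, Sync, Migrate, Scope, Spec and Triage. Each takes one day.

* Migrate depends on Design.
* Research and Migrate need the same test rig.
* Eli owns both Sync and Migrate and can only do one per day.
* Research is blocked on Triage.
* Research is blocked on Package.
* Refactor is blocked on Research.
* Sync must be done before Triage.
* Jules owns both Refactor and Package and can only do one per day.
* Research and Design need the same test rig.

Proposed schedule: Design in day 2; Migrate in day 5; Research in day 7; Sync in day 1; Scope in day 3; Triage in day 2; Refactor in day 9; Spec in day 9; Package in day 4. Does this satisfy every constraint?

Yes

Refactor is blocked on Research — holds.
Research is blocked on Triage — holds.
Research is blocked on Package — holds.
Migrate depends on Design — holds.
Eli owns both Sync and Migrate and can only do one per day — holds.
Research and Migrate need the same test rig — holds.
Sync must be done before Triage — holds.
Research and Design need the same test rig — holds.
Jules owns both Refactor and Package and can only do one per day — holds.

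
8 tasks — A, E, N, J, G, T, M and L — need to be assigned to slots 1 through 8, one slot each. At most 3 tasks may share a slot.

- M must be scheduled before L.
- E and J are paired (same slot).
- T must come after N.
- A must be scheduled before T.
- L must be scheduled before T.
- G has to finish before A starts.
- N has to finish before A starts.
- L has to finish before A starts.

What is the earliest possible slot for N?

Downstream work caps N at 6.
N at 1 is achievable: G -> 1; N -> 1; A -> 3; J -> 2; L -> 2; E -> 2; T -> 4; M -> 1.

1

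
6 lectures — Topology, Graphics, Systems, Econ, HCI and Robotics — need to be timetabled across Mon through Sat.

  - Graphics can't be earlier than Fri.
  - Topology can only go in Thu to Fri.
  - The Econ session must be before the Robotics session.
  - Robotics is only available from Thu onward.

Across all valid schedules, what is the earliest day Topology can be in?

Thu

Topology is available from Thu; Topology's own window allows nothing later than Fri.
Topology at Thu is achievable: Graphics=Fri, Systems=Mon, Topology=Thu, Robotics=Thu, Econ=Mon, HCI=Mon.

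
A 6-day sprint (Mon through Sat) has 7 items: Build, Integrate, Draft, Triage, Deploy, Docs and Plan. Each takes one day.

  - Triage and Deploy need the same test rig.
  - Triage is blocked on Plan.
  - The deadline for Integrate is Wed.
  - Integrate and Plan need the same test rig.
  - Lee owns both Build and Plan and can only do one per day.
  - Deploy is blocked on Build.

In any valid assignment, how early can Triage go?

Precedence pushes Triage to at least Tue.
Triage at Tue is achievable: Build=Tue, Draft=Mon, Deploy=Wed, Docs=Mon, Plan=Mon, Integrate=Tue, Triage=Tue.

Tue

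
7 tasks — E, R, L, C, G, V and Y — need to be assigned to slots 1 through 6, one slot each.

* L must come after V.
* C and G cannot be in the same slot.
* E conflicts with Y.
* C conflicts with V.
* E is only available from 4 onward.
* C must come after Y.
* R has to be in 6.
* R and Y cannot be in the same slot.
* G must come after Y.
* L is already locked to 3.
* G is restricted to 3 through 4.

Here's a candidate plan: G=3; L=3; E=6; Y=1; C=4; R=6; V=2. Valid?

C and G cannot be in the same slot — holds.
G is restricted to 3 through 4 — holds.
R has to be in 6 — holds.
R and Y cannot be in the same slot — holds.
L is already locked to 3 — holds.
E is only available from 4 onward — holds.
E conflicts with Y — holds.
G must come after Y — holds.
C conflicts with V — holds.
L must come after V — holds.
C must come after Y — holds.

Yes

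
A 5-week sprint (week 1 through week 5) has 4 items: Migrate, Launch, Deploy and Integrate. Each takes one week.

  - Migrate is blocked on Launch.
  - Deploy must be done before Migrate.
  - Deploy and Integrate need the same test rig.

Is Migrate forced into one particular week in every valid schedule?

No

Migrate can be week 2 (e.g. Migrate in week 2, Integrate in week 2, Launch in week 1, Deploy in week 1) or week 3 (e.g. Launch -> week 1, Migrate -> week 3, Deploy -> week 1, Integrate -> week 2).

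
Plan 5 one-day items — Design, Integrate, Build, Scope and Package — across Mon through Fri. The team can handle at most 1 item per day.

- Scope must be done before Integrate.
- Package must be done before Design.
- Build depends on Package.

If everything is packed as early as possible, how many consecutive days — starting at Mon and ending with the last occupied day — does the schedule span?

The precedence chain requires at least 2 distinct days.
With at most 1 per day and 5 work items, at least 5 days are needed.
5 works (last occupied day: Fri): for example Scope=Wed; Build=Fri; Design=Tue; Integrate=Thu; Package=Mon.

5 days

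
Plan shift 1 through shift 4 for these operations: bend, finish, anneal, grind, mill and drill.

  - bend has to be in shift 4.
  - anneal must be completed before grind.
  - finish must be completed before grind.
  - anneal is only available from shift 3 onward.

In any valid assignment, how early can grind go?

shift 4

Precedence pushes grind to at least shift 4.
grind at shift 4 is achievable: bend -> shift 4; mill -> shift 1; drill -> shift 1; anneal -> shift 3; grind -> shift 4; finish -> shift 1.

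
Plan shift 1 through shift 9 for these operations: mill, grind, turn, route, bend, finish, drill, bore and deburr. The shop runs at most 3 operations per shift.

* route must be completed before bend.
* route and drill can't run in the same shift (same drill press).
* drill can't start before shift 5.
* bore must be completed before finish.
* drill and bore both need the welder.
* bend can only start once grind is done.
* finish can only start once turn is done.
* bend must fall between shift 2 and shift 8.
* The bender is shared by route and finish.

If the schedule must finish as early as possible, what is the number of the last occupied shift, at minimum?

The precedence chain requires at least 2 distinct shifts.
With at most 3 per shift and 9 operations, at least 3 shifts are needed.
drill can't be placed before shift 5, so the schedule must run through at least shift 5.
5 works (last occupied shift: shift 5): for example mill -> shift 2, finish -> shift 3, bend -> shift 2, grind -> shift 1, deburr -> shift 3, bore -> shift 2, turn -> shift 1, route -> shift 1, drill -> shift 5.

shift 5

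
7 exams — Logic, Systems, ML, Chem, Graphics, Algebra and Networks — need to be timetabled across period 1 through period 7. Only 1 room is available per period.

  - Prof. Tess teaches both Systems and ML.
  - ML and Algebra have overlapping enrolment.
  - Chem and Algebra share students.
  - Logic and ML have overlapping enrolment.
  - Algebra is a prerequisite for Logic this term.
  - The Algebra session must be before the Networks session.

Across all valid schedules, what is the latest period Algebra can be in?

period 5

Downstream work caps Algebra at period 6.
Algebra at period 5 is achievable: ML -> period 2; Algebra -> period 5; Systems -> period 1; Networks -> period 7; Chem -> period 3; Logic -> period 6; Graphics -> period 4.
Nothing later works — the conflict and capacity constraints rule out every period after period 5.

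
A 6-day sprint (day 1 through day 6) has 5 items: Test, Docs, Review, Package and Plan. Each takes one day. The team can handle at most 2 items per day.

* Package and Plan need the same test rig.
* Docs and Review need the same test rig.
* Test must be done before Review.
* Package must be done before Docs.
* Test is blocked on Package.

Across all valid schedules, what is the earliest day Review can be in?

day 3

Precedence pushes Review to at least day 3.
Review at day 3 is achievable: Review -> day 3; Package -> day 1; Plan -> day 3; Docs -> day 2; Test -> day 2.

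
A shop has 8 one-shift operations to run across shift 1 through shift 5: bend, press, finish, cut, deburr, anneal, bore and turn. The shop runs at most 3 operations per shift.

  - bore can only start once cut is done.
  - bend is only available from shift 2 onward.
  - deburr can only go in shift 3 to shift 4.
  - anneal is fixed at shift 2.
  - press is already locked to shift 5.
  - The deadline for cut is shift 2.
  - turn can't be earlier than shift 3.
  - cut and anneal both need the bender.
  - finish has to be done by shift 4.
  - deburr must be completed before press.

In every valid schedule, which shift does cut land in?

cut's window is shift 1–shift 2.
anneal is fixed at shift 2, and cut can't share a shift with anneal.
So cut must be shift 1.

shift 1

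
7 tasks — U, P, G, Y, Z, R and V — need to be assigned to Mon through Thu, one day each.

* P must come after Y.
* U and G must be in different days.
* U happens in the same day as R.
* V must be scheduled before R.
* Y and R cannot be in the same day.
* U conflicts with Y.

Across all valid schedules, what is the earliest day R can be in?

Precedence pushes R to at least Tue.
R at Tue is achievable: V in Mon, R in Tue, P in Tue, Z in Mon, Y in Mon, U in Tue, G in Mon.

Tue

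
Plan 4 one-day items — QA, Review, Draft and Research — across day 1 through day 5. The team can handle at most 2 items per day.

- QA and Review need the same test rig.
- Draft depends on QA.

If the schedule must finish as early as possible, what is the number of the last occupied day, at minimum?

The precedence chain requires at least 2 distinct days.
With at most 2 per day and 4 work items, at least 2 days are needed.
2 works (last occupied day: day 2): for example Research in day 1, Review in day 2, Draft in day 2, QA in day 1.

2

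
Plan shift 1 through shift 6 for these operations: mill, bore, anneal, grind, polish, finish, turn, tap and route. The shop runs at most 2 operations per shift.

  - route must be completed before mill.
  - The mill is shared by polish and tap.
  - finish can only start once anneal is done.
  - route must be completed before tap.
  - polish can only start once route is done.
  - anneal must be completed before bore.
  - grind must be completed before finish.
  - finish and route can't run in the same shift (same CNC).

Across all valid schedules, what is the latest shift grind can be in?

Downstream work caps grind at shift 5.
grind at shift 5 is achievable: finish in shift 6; bore in shift 2; turn in shift 3; grind in shift 5; route in shift 1; polish in shift 3; mill in shift 2; tap in shift 4; anneal in shift 1.

shift 5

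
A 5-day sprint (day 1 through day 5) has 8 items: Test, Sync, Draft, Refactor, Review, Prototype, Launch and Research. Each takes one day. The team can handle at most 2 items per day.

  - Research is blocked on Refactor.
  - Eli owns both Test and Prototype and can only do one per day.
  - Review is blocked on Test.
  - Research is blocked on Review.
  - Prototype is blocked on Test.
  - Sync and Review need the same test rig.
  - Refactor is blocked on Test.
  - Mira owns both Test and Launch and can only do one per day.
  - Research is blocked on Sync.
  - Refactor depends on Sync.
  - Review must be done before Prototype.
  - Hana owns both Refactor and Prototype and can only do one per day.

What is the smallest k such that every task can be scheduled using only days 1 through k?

4 days

The precedence chain requires at least 3 distinct days.
With at most 2 per day and 8 tasks, at least 4 days are needed.
4 works (last occupied day: day 4): for example Refactor -> day 2; Launch -> day 4; Research -> day 3; Review -> day 2; Test -> day 1; Prototype -> day 3; Draft -> day 4; Sync -> day 1.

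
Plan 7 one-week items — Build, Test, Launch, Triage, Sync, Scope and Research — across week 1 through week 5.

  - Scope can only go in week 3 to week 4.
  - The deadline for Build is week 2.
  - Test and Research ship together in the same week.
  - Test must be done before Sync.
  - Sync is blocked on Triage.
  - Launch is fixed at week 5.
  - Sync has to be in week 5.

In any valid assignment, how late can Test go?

week 4

Downstream work caps Test at week 4.
Test at week 4 is achievable: Test in week 4, Triage in week 1, Sync in week 5, Research in week 4, Build in week 1, Scope in week 3, Launch in week 5.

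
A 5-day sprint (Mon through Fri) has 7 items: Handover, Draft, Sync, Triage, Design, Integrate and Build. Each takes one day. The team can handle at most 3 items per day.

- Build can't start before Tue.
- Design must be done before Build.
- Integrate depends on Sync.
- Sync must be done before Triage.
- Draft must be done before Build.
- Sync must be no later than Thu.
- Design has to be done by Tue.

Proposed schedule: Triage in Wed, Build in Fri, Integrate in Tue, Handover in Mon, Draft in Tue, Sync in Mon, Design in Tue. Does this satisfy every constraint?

Yes

Sync must be done before Triage — holds.
Draft must be done before Build — holds.
The team can handle at most 3 items per day — holds.
Build can't start before Tue — holds.
Design must be done before Build — holds.
Design has to be done by Tue — holds.
Sync must be no later than Thu — holds.
Integrate depends on Sync — holds.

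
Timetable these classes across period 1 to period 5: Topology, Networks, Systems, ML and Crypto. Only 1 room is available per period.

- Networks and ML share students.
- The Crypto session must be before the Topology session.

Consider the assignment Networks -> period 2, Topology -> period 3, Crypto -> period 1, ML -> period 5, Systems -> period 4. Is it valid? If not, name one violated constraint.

Yes, all constraints hold

Networks and ML share students — holds.
Only 1 room is available per period — holds.
The Crypto session must be before the Topology session — holds.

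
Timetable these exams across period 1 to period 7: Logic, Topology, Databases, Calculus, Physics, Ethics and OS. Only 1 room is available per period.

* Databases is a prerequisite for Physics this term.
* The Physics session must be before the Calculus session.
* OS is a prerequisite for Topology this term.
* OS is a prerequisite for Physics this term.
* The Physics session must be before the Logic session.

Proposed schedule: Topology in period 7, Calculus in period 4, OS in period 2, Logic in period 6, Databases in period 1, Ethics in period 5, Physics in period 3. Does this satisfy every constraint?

Valid

OS is a prerequisite for Topology this term — holds.
OS is a prerequisite for Physics this term — holds.
Only 1 room is available per period — holds.
The Physics session must be before the Calculus session — holds.
The Physics session must be before the Logic session — holds.
Databases is a prerequisite for Physics this term — holds.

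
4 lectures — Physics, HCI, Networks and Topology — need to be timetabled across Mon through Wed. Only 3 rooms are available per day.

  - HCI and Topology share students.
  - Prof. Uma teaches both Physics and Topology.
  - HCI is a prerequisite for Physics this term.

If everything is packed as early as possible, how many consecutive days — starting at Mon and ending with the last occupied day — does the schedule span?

The precedence chain requires at least 2 distinct days.
With at most 3 per day and 4 lectures, at least 2 days are needed.
Could 2 days be enough, i.e. nothing placed later than Tue? No: Physics must come after HCI (at Mon or later) → {Tue}; HCI must come before Physics (at Tue or earlier) → {Mon}; Topology can't share with Physics (Tue) → {Mon}; Topology can't share with HCI (Mon) → nothing is left.
So 2 days is not enough.
3 works (last occupied day: Wed): for example Networks=Mon; Physics=Tue; HCI=Mon; Topology=Wed.

3 days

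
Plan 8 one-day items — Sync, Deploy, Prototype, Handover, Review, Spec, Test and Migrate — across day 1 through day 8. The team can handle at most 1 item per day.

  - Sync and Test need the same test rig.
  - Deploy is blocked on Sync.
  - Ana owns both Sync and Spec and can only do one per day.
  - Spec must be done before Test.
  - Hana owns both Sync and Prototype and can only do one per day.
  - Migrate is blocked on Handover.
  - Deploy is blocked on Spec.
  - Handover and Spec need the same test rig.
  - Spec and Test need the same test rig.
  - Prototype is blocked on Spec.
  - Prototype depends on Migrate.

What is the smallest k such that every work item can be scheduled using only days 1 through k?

The precedence chain requires at least 3 distinct days.
With at most 1 per day and 8 work items, at least 8 days are needed.
8 works (last occupied day: day 8): for example Handover in day 4, Sync in day 2, Review in day 8, Deploy in day 3, Spec in day 1, Prototype in day 6, Test in day 7, Migrate in day 5.

8 days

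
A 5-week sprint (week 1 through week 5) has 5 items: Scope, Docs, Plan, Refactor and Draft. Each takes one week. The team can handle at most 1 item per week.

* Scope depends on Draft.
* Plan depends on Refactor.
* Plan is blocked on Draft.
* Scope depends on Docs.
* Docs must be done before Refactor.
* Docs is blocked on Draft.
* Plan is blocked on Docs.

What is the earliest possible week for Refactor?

Precedence pushes Refactor to at least week 3; downstream work caps Refactor at week 4.
Refactor at week 3 is achievable: Scope=week 5, Refactor=week 3, Docs=week 2, Draft=week 1, Plan=week 4.

week 3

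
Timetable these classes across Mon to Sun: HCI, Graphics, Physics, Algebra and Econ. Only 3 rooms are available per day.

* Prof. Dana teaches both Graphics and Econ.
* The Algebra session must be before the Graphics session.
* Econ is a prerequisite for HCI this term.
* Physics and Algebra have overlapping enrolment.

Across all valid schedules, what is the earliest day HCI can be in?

Tue

Precedence pushes HCI to at least Tue.
HCI at Tue is achievable: Algebra in Mon, Graphics in Tue, Econ in Mon, HCI in Tue, Physics in Tue.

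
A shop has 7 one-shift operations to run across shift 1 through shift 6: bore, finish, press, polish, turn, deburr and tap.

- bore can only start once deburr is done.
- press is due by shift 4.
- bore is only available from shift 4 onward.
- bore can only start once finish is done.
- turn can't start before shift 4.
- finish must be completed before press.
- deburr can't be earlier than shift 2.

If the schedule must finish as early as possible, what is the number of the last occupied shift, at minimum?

shift 4

The precedence chain requires at least 2 distinct shifts.
bore can't be placed before shift 4, so the schedule must run through at least shift 4.
4 works (last occupied shift: shift 4): for example deburr in shift 2, tap in shift 1, polish in shift 1, bore in shift 4, press in shift 2, finish in shift 1, turn in shift 4.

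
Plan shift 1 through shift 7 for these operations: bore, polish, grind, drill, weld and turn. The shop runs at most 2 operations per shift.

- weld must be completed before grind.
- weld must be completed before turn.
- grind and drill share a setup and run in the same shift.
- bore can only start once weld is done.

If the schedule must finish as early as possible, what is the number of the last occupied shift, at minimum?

The precedence chain requires at least 2 distinct shifts.
With at most 2 per shift and 6 operations, at least 3 shifts are needed.
3 works (last occupied shift: shift 3): for example turn=shift 2; grind=shift 3; drill=shift 3; bore=shift 2; weld=shift 1; polish=shift 1.

shift 3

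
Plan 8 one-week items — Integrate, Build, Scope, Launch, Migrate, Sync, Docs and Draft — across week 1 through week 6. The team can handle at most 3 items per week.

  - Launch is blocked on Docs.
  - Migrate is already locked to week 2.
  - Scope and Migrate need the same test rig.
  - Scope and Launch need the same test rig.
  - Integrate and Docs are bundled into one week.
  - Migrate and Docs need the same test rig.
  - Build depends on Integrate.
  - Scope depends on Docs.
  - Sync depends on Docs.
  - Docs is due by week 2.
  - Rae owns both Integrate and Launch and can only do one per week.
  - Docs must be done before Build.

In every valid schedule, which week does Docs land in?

Docs's window is week 1–week 2.
Migrate is fixed at week 2, and Docs can't share a week with Migrate.
So Docs must be week 1.

week 1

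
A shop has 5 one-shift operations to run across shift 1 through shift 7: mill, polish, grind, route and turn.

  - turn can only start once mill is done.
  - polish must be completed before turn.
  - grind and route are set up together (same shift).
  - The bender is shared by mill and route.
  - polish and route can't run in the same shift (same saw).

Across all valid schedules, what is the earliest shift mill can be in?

shift 1

Downstream work caps mill at shift 6.
mill at shift 1 is achievable: mill=shift 1, turn=shift 2, route=shift 2, polish=shift 1, grind=shift 2.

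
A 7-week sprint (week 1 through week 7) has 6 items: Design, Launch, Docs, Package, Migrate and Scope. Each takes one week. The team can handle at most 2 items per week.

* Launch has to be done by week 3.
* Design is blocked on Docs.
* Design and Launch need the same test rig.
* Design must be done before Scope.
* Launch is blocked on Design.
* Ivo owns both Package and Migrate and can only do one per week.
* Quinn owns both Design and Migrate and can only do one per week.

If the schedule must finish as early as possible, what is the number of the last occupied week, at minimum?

week 3

The precedence chain requires at least 3 distinct weeks.
With at most 2 per week and 6 work items, at least 3 weeks are needed.
3 works (last occupied week: week 3): for example Scope -> week 3, Package -> week 2, Launch -> week 3, Design -> week 2, Docs -> week 1, Migrate -> week 1.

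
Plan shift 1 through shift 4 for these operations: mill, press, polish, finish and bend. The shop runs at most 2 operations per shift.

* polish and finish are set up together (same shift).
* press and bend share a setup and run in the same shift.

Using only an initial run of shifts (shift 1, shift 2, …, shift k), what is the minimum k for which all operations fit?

3 shifts

With at most 2 per shift and 5 operations, at least 3 shifts are needed.
3 works (last occupied shift: shift 3): for example polish in shift 3; bend in shift 2; mill in shift 1; press in shift 2; finish in shift 3.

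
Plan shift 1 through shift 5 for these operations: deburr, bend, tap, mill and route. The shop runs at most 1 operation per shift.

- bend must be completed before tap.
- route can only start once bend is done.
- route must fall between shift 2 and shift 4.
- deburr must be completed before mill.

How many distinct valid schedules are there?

Splitting on deburr: it can be shift 1 (5), shift 2 (4), shift 3 (3), shift 4 (2). Listing each branch's schedules as (bend, tap, mill, route) by shift number:
deburr=shift 1: (2,3,5,4) (2,4,5,3) (2,5,3,4) (2,5,4,3) (3,5,2,4) — 5.
deburr=shift 2: (1,3,5,4) (1,4,5,3) (1,5,3,4) (1,5,4,3) — 4.
deburr=shift 3: (1,2,5,4) (1,4,5,2) (1,5,4,2) — 3.
deburr=shift 4: (1,2,5,3) (1,3,5,2) — 2.
Summing: 5 + 4 + 3 + 2 = 14.

14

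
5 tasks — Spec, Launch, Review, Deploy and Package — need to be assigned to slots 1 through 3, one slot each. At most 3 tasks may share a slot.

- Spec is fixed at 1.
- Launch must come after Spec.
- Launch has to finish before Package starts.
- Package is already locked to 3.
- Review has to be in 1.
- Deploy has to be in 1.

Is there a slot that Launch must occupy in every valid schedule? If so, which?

2

Spec is fixed at 1 and must come before Launch, so Launch is at least 2.
Package is fixed at 3 and must come after Launch, so Launch is at most 2.
So Launch must be 2.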